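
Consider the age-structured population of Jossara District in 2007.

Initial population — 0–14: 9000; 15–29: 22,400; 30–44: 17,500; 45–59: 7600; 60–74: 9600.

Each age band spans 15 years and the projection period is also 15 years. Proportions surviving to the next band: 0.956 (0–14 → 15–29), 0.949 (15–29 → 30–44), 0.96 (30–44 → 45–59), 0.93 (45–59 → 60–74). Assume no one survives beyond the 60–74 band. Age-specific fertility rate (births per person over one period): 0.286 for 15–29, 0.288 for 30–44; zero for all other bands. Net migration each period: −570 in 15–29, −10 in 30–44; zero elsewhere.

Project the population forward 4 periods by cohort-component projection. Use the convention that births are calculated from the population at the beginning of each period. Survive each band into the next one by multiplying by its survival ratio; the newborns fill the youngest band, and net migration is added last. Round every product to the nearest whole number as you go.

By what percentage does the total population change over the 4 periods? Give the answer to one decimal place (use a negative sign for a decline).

-50.6

Let band 1 be 0–14 through band 5 = 60–74.
Period 1.
Births: 22400 × 0.286 = 6406 ; 17500 × 0.288 = 5040 — total 11446
Band 2: 9000 × 0.956 = 8604
Band 3: 22400 × 0.949 = 21258
Band 4: 17500 × 0.96 = 16800
Band 5: 7600 × 0.93 = 7068
Net migration: Band 2 − 570 → 8034; Band 3 − 10 → 21248
Giving 11446 / 8034 / 21248 / 16800 / 7068.
Period 2.
Births: 8034 × 0.286 = 2298 ; 21248 × 0.288 = 6119 — total 8417
Band 2: 11446 × 0.956 = 10942
Band 3: 8034 × 0.949 = 7624
Band 4: 21248 × 0.96 = 20398
Band 5: 16800 × 0.93 = 15624
Net migration: Band 2 − 570 → 10372; Band 3 − 10 → 7614
Giving 8417 / 10372 / 7614 / 20398 / 15624.
Period 3.
Births: 10372 × 0.286 = 2966 ; 7614 × 0.288 = 2193 — total 5159
Band 2: 8417 × 0.956 = 8047
Band 3: 10372 × 0.949 = 9843
Band 4: 7614 × 0.96 = 7309
Band 5: 20398 × 0.93 = 18970
Net migration: Band 2 − 570 → 7477; Band 3 − 10 → 9833
Giving 5159 / 7477 / 9833 / 7309 / 18970.
Period 4.
Births: 7477 × 0.286 = 2138 ; 9833 × 0.288 = 2832 — total 4970
Band 2: 5159 × 0.956 = 4932
Band 3: 7477 × 0.949 = 7096
Band 4: 9833 × 0.96 = 9440
Band 5: 7309 × 0.93 = 6797
Net migration: Band 2 − 570 → 4362; Band 3 − 10 → 7086
Giving 4970 / 4362 / 7086 / 9440 / 6797.
Total: 66100 → 32655; change = -33445; percentage change = -50.6%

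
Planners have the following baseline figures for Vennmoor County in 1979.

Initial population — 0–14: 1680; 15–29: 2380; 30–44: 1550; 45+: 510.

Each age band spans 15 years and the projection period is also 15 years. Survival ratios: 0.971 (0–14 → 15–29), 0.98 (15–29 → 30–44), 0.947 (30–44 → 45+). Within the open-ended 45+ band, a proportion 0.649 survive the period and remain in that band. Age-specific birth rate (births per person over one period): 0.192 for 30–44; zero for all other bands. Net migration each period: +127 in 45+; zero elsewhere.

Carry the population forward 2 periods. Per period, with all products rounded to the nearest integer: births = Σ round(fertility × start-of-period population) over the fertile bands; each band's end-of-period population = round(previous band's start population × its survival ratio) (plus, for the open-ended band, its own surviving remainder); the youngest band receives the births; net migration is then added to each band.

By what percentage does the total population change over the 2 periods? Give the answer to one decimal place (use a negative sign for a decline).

-3.3

Period 1:
Births: 1550 × 0.192 = 298
15–29: 1680 × 0.971 = 1631
30–44: 2380 × 0.98 = 2332
45+: 1550 × 0.947 + 510 × 0.649 = 1468 + 331 = 1799
Net migration: 45+ + 127 → 1926
Giving 298 / 1631 / 2332 / 1926.
Period 2:
Births: 2332 × 0.192 = 448
15–29: 298 × 0.971 = 289
30–44: 1631 × 0.98 = 1598
45+: 2332 × 0.947 + 1926 × 0.649 = 2208 + 1250 = 3458
Net migration: 45+ + 127 → 3585
Giving 448 / 289 / 1598 / 3585.
Total: 6120 → 5920; change = -200; percentage change = -3.3%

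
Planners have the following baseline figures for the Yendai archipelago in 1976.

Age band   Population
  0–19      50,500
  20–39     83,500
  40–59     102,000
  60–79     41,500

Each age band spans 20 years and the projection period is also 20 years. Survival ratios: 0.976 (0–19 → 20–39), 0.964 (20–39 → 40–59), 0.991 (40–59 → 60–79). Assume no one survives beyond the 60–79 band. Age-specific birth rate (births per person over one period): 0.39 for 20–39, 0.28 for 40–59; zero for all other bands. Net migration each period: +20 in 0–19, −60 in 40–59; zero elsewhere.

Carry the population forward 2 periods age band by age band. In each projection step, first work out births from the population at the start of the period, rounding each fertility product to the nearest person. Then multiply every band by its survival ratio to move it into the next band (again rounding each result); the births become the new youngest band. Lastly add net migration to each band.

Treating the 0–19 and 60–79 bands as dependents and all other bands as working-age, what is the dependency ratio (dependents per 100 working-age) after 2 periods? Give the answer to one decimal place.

Let band 1 be 0–19 through band 4 = 60–79.
Period 1.
Births: 83500 * 0.39 = 32565  |  102000 * 0.28 = 28560 — total 61125
Band 2: 50500 * 0.976 = 49288
Band 3: 83500 * 0.964 = 80494
Band 4: 102000 * 0.991 = 101082
Net migration: Band 1 + 20 → 61145; Band 3 − 60 → 80434
→ [61145, 49288, 80434, 101082]
Period 2.
Births: 49288 * 0.39 = 19222  |  80434 * 0.28 = 22522 — total 41744
Band 2: 61145 * 0.976 = 59678
Band 3: 49288 * 0.964 = 47514
Band 4: 80434 * 0.991 = 79710
Net migration: Band 1 + 20 → 41764; Band 3 − 60 → 47454
→ [41764, 59678, 47454, 79710]
Dependents (band 0–19 + band 60–79) = 41764 + 79710 = 121474; working-age = 107132; ratio = 121474/107132 × 100 = 113.4

113.4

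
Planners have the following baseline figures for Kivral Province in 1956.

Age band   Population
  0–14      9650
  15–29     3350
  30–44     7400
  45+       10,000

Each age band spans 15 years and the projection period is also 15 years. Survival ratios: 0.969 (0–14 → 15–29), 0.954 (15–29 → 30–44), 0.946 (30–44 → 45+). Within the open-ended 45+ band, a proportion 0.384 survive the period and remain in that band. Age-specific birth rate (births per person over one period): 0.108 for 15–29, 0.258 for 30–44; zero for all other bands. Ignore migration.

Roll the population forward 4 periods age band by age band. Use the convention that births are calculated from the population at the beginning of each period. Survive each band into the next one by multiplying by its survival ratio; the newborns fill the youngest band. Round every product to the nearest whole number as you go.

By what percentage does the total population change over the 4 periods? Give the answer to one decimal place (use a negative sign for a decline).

Let band 1 be 0–14 through band 4 = 45+.
[period 1]
Births: 3350 × 0.108 = 362 ; 7400 × 0.258 = 1909 → total 2271
Band 2: 9650 × 0.969 = 9351
Band 3: 3350 × 0.954 = 3196
Band 4: 7400 × 0.946 + 10000 × 0.384 = 7000 + 3840 = 10840
→ [2271, 9351, 3196, 10840]
[period 2]
Births: 9351 × 0.108 = 1010 ; 3196 × 0.258 = 825 → total 1835
Band 2: 2271 × 0.969 = 2201
Band 3: 9351 × 0.954 = 8921
Band 4: 3196 × 0.946 + 10840 × 0.384 = 3023 + 4163 = 7186
→ [1835, 2201, 8921, 7186]
[period 3]
Births: 2201 × 0.108 = 238 ; 8921 × 0.258 = 2302 → total 2540
Band 2: 1835 × 0.969 = 1778
Band 3: 2201 × 0.954 = 2100
Band 4: 8921 × 0.946 + 7186 × 0.384 = 8439 + 2759 = 11198
→ [2540, 1778, 2100, 11198]
[period 4]
Births: 1778 × 0.108 = 192 ; 2100 × 0.258 = 542 → total 734
Band 2: 2540 × 0.969 = 2461
Band 3: 1778 × 0.954 = 1696
Band 4: 2100 × 0.946 + 11198 × 0.384 = 1987 + 4300 = 6287
→ [734, 2461, 1696, 6287]
Total: 30400 → 11178; change = -19222; percentage change = -63.2%

-63.2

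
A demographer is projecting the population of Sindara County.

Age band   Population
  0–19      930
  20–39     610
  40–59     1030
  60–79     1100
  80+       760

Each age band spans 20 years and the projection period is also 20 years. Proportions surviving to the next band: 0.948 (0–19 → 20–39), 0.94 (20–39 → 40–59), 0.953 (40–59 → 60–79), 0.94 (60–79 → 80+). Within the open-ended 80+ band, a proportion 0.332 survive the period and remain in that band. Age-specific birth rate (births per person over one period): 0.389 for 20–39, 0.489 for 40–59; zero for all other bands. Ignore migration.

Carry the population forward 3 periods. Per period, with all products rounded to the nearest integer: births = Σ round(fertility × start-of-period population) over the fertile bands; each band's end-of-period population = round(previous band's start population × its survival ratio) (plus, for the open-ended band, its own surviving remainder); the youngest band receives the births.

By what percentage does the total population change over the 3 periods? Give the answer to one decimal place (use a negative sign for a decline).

After projecting period 1:
Births: 610 × 0.389 = 237 ; 1030 × 0.489 = 504 → total 741
20–39: 930 × 0.948 = 882
40–59: 610 × 0.94 = 573
60–79: 1030 × 0.953 = 982
80+: 1100 × 0.94 + 760 × 0.332 = 1034 + 252 = 1286
Population now: 0–19=741, 20–39=882, 40–59=573, 60–79=982, 80+=1286
After projecting period 2:
Births: 882 × 0.389 = 343 ; 573 × 0.489 = 280 → total 623
20–39: 741 × 0.948 = 702
40–59: 882 × 0.94 = 829
60–79: 573 × 0.953 = 546
80+: 982 × 0.94 + 1286 × 0.332 = 923 + 427 = 1350
Population now: 0–19=623, 20–39=702, 40–59=829, 60–79=546, 80+=1350
After projecting period 3:
Births: 702 × 0.389 = 273 ; 829 × 0.489 = 405 → total 678
20–39: 623 × 0.948 = 591
40–59: 702 × 0.94 = 660
60–79: 829 × 0.953 = 790
80+: 546 × 0.94 + 1350 × 0.332 = 513 + 448 = 961
Population now: 0–19=678, 20–39=591, 40–59=660, 60–79=790, 80+=961
Total: 4430 → 3680; change = -750; percentage change = -16.9%

-16.9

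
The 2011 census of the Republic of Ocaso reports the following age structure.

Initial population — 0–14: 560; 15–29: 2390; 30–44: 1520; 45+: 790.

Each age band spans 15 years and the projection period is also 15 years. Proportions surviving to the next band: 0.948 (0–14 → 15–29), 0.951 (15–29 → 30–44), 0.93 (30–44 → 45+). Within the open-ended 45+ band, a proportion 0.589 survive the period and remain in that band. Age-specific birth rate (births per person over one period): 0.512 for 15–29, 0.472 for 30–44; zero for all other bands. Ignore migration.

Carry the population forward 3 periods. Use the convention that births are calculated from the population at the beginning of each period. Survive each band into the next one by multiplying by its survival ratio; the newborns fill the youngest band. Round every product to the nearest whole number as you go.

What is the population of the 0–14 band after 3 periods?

1180

— Period 1 —
Births: 2390 × 0.512 = 1224 ; 1520 × 0.472 = 717 → 1941
15–29: 560 × 0.948 = 531
30–44: 2390 × 0.951 = 2273
45+: 1520 × 0.93 + 790 × 0.589 = 1414 + 465 = 1879
End of period: [1941, 531, 2273, 1879]
— Period 2 —
Births: 531 × 0.512 = 272 ; 2273 × 0.472 = 1073 → 1345
15–29: 1941 × 0.948 = 1840
30–44: 531 × 0.951 = 505
45+: 2273 × 0.93 + 1879 × 0.589 = 2114 + 1107 = 3221
End of period: [1345, 1840, 505, 3221]
— Period 3 —
Births: 1840 × 0.512 = 942 ; 505 × 0.472 = 238 → 1180
15–29: 1345 × 0.948 = 1275
30–44: 1840 × 0.951 = 1750
45+: 505 × 0.93 + 3221 × 0.589 = 470 + 1897 = 2367
End of period: [1180, 1275, 1750, 2367]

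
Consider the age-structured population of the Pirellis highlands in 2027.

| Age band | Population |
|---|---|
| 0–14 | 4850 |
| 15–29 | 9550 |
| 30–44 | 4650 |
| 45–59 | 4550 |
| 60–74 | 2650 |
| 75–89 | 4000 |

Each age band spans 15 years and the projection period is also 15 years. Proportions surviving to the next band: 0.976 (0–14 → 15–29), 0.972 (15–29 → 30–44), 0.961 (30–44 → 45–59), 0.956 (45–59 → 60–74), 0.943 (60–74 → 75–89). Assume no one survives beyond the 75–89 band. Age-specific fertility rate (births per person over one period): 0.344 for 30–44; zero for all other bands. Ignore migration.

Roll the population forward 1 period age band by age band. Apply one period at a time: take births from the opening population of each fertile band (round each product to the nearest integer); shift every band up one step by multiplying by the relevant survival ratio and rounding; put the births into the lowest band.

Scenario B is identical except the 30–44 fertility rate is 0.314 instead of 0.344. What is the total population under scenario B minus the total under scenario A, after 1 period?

[period 1]
Births: 4650 × 0.344 = 1600
15–29: 4850 × 0.976 = 4734
30–44: 9550 × 0.972 = 9283
45–59: 4650 × 0.961 = 4469
60–74: 4550 × 0.956 = 4350
75–89: 2650 × 0.943 = 2499
Population now: 0–14=1600, 15–29=4734, 30–44=9283, 45–59=4469, 60–74=4350, 75–89=2499
Scenario A total after 1 period: 26935
Scenario B projection —
[period 1]
Births: 4650 × 0.314 = 1460
15–29: 4850 × 0.976 = 4734
30–44: 9550 × 0.972 = 9283
45–59: 4650 × 0.961 = 4469
60–74: 4550 × 0.956 = 4350
75–89: 2650 × 0.943 = 2499
Population now: 0–14=1460, 15–29=4734, 30–44=9283, 45–59=4469, 60–74=4350, 75–89=2499
Scenario B total after 1 period: 26795
Difference B − A = 26795 − 26935 = -140

-140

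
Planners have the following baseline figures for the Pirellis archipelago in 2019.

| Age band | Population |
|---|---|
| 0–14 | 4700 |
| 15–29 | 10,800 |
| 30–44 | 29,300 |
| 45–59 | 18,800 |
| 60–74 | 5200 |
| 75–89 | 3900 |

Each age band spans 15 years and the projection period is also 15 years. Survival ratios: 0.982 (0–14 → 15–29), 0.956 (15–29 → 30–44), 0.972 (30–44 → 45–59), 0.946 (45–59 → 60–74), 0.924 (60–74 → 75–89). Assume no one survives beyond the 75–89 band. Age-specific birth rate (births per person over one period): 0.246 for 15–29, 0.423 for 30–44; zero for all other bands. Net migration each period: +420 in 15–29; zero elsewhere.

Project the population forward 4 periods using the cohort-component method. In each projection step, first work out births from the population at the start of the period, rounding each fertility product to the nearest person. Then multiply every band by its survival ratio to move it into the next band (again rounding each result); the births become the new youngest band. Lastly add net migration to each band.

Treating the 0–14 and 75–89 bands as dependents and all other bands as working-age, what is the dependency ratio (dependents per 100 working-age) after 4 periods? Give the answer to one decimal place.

54.0

Let group 1 be 0–14 through group 6 = 75–89.
After projecting period 1:
Births: 10800 * 0.246 = 2657 ; 29300 * 0.423 = 12394 → 15051
Group 2: 4700 * 0.982 = 4615
Group 3: 10800 * 0.956 = 10325
Group 4: 29300 * 0.972 = 28480
Group 5: 18800 * 0.946 = 17785
Group 6: 5200 * 0.924 = 4805
Net migration: Group 2 + 420 → 5035
→ [15051, 5035, 10325, 28480, 17785, 4805]
After projecting period 2:
Births: 5035 * 0.246 = 1239 ; 10325 * 0.423 = 4367 → 5606
Group 2: 15051 * 0.982 = 14780
Group 3: 5035 * 0.956 = 4813
Group 4: 10325 * 0.972 = 10036
Group 5: 28480 * 0.946 = 26942
Group 6: 17785 * 0.924 = 16433
Net migration: Group 2 + 420 → 15200
→ [5606, 15200, 4813, 10036, 26942, 16433]
After projecting period 3:
Births: 15200 * 0.246 = 3739 ; 4813 * 0.423 = 2036 → 5775
Group 2: 5606 * 0.982 = 5505
Group 3: 15200 * 0.956 = 14531
Group 4: 4813 * 0.972 = 4678
Group 5: 10036 * 0.946 = 9494
Group 6: 26942 * 0.924 = 24894
Net migration: Group 2 + 420 → 5925
→ [5775, 5925, 14531, 4678, 9494, 24894]
After projecting period 4:
Births: 5925 * 0.246 = 1458 ; 14531 * 0.423 = 6147 → 7605
Group 2: 5775 * 0.982 = 5671
Group 3: 5925 * 0.956 = 5664
Group 4: 14531 * 0.972 = 14124
Group 5: 4678 * 0.946 = 4425
Group 6: 9494 * 0.924 = 8772
Net migration: Group 2 + 420 → 6091
→ [7605, 6091, 5664, 14124, 4425, 8772]
Dependents (band 0–14 + band 75–89) = 7605 + 8772 = 16377; working-age = 30304; ratio = 16377/30304 × 100 = 54.0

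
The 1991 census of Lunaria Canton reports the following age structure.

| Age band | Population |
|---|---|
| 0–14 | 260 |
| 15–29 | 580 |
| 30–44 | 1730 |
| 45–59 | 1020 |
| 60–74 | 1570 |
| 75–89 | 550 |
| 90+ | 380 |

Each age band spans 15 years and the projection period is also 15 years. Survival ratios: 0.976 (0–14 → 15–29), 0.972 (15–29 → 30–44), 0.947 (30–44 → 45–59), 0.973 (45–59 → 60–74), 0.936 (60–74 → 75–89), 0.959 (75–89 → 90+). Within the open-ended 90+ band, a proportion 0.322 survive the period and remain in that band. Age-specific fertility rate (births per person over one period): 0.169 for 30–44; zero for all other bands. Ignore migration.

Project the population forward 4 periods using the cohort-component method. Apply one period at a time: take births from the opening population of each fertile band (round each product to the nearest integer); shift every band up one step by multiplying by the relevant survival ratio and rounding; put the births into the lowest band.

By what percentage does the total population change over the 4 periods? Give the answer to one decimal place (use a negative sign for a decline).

-50.1

Let group 1 be 0–14 through group 7 = 90+.
After projecting period 1:
Births: 1730 × 0.169 = 292
Group 2: 260 × 0.976 = 254
Group 3: 580 × 0.972 = 564
Group 4: 1730 × 0.947 = 1638
Group 5: 1020 × 0.973 = 992
Group 6: 1570 × 0.936 = 1470
Group 7: 550 × 0.959 + 380 × 0.322 = 527 + 122 = 649
Giving 292 / 254 / 564 / 1638 / 992 / 1470 / 649.
After projecting period 2:
Births: 564 × 0.169 = 95
Group 2: 292 × 0.976 = 285
Group 3: 254 × 0.972 = 247
Group 4: 564 × 0.947 = 534
Group 5: 1638 × 0.973 = 1594
Group 6: 992 × 0.936 = 929
Group 7: 1470 × 0.959 + 649 × 0.322 = 1410 + 209 = 1619
Giving 95 / 285 / 247 / 534 / 1594 / 929 / 1619.
After projecting period 3:
Births: 247 × 0.169 = 42
Group 2: 95 × 0.976 = 93
Group 3: 285 × 0.972 = 277
Group 4: 247 × 0.947 = 234
Group 5: 534 × 0.973 = 520
Group 6: 1594 × 0.936 = 1492
Group 7: 929 × 0.959 + 1619 × 0.322 = 891 + 521 = 1412
Giving 42 / 93 / 277 / 234 / 520 / 1492 / 1412.
After projecting period 4:
Births: 277 × 0.169 = 47
Group 2: 42 × 0.976 = 41
Group 3: 93 × 0.972 = 90
Group 4: 277 × 0.947 = 262
Group 5: 234 × 0.973 = 228
Group 6: 520 × 0.936 = 487
Group 7: 1492 × 0.959 + 1412 × 0.322 = 1431 + 455 = 1886
Giving 47 / 41 / 90 / 262 / 228 / 487 / 1886.
Total: 6090 → 3041; change = -3049; percentage change = -50.1%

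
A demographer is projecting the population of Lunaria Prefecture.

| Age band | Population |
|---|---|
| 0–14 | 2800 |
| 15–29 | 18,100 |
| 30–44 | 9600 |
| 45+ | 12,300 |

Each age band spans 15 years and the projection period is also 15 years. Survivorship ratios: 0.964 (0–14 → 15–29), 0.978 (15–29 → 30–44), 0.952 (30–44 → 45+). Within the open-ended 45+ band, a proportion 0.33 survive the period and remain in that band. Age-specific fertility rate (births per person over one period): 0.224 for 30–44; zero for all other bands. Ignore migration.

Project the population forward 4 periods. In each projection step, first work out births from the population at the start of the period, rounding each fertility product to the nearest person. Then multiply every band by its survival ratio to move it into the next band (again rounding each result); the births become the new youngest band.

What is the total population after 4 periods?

9831

Numbering the bands 1..4 from youngest to oldest:
[period 1]
Births: 9600 * 0.224 = 2150
Band 2: 2800 * 0.964 = 2699
Band 3: 18100 * 0.978 = 17702
Band 4: 9600 * 0.952 + 12300 * 0.33 = 9139 + 4059 = 13198
→ [2150, 2699, 17702, 13198]
[period 2]
Births: 17702 * 0.224 = 3965
Band 2: 2150 * 0.964 = 2073
Band 3: 2699 * 0.978 = 2640
Band 4: 17702 * 0.952 + 13198 * 0.33 = 16852 + 4355 = 21207
→ [3965, 2073, 2640, 21207]
[period 3]
Births: 2640 * 0.224 = 591
Band 2: 3965 * 0.964 = 3822
Band 3: 2073 * 0.978 = 2027
Band 4: 2640 * 0.952 + 21207 * 0.33 = 2513 + 6998 = 9511
→ [591, 3822, 2027, 9511]
[period 4]
Births: 2027 * 0.224 = 454
Band 2: 591 * 0.964 = 570
Band 3: 3822 * 0.978 = 3738
Band 4: 2027 * 0.952 + 9511 * 0.33 = 1930 + 3139 = 5069
→ [454, 570, 3738, 5069]
Total after period 4: 454 + 570 + 3738 + 5069 = 9831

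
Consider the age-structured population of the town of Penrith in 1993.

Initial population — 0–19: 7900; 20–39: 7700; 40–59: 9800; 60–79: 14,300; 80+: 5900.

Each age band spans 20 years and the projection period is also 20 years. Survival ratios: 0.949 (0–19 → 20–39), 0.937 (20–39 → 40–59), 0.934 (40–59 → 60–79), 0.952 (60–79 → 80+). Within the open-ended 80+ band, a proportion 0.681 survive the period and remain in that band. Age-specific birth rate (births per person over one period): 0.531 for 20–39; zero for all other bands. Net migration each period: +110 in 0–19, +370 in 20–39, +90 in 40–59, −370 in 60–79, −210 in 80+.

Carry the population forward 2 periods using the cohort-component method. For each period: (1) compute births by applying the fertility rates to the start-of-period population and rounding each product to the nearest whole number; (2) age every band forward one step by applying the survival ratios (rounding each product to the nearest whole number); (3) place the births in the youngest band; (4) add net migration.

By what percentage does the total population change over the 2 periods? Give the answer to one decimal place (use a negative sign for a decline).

-6.6

Let band 1 be 0–19 through band 5 = 80+.
[period 1]
Births: 7700 * 0.531 = 4089
Band 2: 7900 * 0.949 = 7497
Band 3: 7700 * 0.937 = 7215
Band 4: 9800 * 0.934 = 9153
Band 5: 14300 * 0.952 + 5900 * 0.681 = 13614 + 4018 = 17632
Net migration: Band 1 + 110 → 4199; Band 2 + 370 → 7867; Band 3 + 90 → 7305; Band 4 − 370 → 8783; Band 5 − 210 → 17422
→ [4199, 7867, 7305, 8783, 17422]
[period 2]
Births: 7867 * 0.531 = 4177
Band 2: 4199 * 0.949 = 3985
Band 3: 7867 * 0.937 = 7371
Band 4: 7305 * 0.934 = 6823
Band 5: 8783 * 0.952 + 17422 * 0.681 = 8361 + 11864 = 20225
Net migration: Band 1 + 110 → 4287; Band 2 + 370 → 4355; Band 3 + 90 → 7461; Band 4 − 370 → 6453; Band 5 − 210 → 20015
→ [4287, 4355, 7461, 6453, 20015]
Total: 45600 → 42571; change = -3029; percentage change = -6.6%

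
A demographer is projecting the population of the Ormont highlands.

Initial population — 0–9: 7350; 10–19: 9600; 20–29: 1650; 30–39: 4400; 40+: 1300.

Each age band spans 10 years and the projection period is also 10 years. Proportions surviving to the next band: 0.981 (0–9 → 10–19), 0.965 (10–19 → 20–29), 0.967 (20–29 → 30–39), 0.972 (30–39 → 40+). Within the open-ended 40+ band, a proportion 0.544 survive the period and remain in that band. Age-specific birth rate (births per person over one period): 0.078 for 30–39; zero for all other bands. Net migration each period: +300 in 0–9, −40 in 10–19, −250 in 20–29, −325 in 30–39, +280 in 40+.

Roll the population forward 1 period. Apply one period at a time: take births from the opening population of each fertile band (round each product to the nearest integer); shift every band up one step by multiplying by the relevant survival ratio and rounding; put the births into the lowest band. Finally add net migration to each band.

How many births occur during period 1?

Let band 1 be 0–9 through band 5 = 40+.
— Period 1 —
Births: 4400 * 0.078 = 343
Band 2: 7350 * 0.981 = 7210
Band 3: 9600 * 0.965 = 9264
Band 4: 1650 * 0.967 = 1596
Band 5: 4400 * 0.972 + 1300 * 0.544 = 4277 + 707 = 4984
Net migration: Band 1 + 300 → 643; Band 2 − 40 → 7170; Band 3 − 250 → 9014; Band 4 − 325 → 1271; Band 5 + 280 → 5264
Population now: 0–9=643, 10–19=7170, 20–29=9014, 30–39=1271, 40+=5264

343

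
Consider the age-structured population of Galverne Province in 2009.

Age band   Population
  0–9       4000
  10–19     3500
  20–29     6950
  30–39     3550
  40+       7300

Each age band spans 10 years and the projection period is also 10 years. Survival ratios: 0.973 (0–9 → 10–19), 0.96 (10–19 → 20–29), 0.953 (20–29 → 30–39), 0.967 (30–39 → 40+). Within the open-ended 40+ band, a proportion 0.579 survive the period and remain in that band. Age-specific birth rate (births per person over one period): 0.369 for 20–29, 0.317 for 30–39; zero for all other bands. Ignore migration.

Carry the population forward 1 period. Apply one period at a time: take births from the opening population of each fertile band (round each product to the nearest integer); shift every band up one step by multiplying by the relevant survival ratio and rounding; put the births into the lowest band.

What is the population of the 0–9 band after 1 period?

3690

Call the groups 1 to 5, youngest first.
Period 1:
Births: 6950 × 0.369 = 2565  |  3550 × 0.317 = 1125 → total 3690
Group 2: 4000 × 0.973 = 3892
Group 3: 3500 × 0.96 = 3360
Group 4: 6950 × 0.953 = 6623
Group 5: 3550 × 0.967 + 7300 × 0.579 = 3433 + 4227 = 7660
End of period: [3690, 3892, 3360, 6623, 7660]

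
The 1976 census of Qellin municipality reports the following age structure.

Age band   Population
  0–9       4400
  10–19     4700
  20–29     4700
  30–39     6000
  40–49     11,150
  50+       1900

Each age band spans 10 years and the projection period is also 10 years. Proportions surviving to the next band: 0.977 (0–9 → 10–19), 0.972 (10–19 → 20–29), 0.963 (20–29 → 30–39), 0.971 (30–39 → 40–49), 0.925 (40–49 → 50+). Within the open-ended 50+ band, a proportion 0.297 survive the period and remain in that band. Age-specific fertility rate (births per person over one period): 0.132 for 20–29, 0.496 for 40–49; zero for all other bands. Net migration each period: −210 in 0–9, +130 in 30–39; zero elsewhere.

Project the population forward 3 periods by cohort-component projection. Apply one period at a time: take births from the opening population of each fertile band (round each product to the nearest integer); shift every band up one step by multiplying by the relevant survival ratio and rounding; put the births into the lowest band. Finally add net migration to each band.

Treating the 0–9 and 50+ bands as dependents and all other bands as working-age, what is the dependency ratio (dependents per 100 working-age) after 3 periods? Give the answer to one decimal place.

Call the bands 1 to 6, youngest first.
After projecting period 1:
Births: 4700 × 0.132 = 620 ; 11150 × 0.496 = 5530 → 6150
Band 2: 4400 × 0.977 = 4299
Band 3: 4700 × 0.972 = 4568
Band 4: 4700 × 0.963 = 4526
Band 5: 6000 × 0.971 = 5826
Band 6: 11150 × 0.925 + 1900 × 0.297 = 10314 + 564 = 10878
Net migration: Band 1 − 210 → 5940; Band 4 + 130 → 4656
→ [5940, 4299, 4568, 4656, 5826, 10878]
After projecting period 2:
Births: 4568 × 0.132 = 603 ; 5826 × 0.496 = 2890 → 3493
Band 2: 5940 × 0.977 = 5803
Band 3: 4299 × 0.972 = 4179
Band 4: 4568 × 0.963 = 4399
Band 5: 4656 × 0.971 = 4521
Band 6: 5826 × 0.925 + 10878 × 0.297 = 5389 + 3231 = 8620
Net migration: Band 1 − 210 → 3283; Band 4 + 130 → 4529
→ [3283, 5803, 4179, 4529, 4521, 8620]
After projecting period 3:
Births: 4179 × 0.132 = 552 ; 4521 × 0.496 = 2242 → 2794
Band 2: 3283 × 0.977 = 3207
Band 3: 5803 × 0.972 = 5641
Band 4: 4179 × 0.963 = 4024
Band 5: 4529 × 0.971 = 4398
Band 6: 4521 × 0.925 + 8620 × 0.297 = 4182 + 2560 = 6742
Net migration: Band 1 − 210 → 2584; Band 4 + 130 → 4154
→ [2584, 3207, 5641, 4154, 4398, 6742]
Dependents (band 0–9 + band 50+) = 2584 + 6742 = 9326; working-age = 17400; ratio = 9326/17400 × 100 = 53.6

53.6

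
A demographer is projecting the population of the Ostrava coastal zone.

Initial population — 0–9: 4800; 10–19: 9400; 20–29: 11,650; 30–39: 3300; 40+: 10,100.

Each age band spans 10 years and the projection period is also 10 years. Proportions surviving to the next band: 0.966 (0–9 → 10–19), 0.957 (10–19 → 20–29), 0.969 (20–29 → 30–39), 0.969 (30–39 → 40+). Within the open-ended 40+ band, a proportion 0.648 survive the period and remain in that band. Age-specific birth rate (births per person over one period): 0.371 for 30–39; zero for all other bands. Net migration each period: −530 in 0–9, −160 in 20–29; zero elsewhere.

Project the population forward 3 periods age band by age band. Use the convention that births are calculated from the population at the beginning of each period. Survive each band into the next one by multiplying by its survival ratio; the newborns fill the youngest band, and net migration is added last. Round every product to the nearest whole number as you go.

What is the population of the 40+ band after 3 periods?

[period 1]
Births: 3300 × 0.371 = 1224
10–19: 4800 × 0.966 = 4637
20–29: 9400 × 0.957 = 8996
30–39: 11650 × 0.969 = 11289
40+: 3300 × 0.969 + 10100 × 0.648 = 3198 + 6545 = 9743
Net migration: 0–9 − 530 → 694; 20–29 − 160 → 8836
End of period: [694, 4637, 8836, 11289, 9743]
[period 2]
Births: 11289 × 0.371 = 4188
10–19: 694 × 0.966 = 670
20–29: 4637 × 0.957 = 4438
30–39: 8836 × 0.969 = 8562
40+: 11289 × 0.969 + 9743 × 0.648 = 10939 + 6313 = 17252
Net migration: 0–9 − 530 → 3658; 20–29 − 160 → 4278
End of period: [3658, 670, 4278, 8562, 17252]
[period 3]
Births: 8562 × 0.371 = 3177
10–19: 3658 × 0.966 = 3534
20–29: 670 × 0.957 = 641
30–39: 4278 × 0.969 = 4145
40+: 8562 × 0.969 + 17252 × 0.648 = 8297 + 11179 = 19476
Net migration: 0–9 − 530 → 2647; 20–29 − 160 → 481
End of period: [2647, 3534, 481, 4145, 19476]

19476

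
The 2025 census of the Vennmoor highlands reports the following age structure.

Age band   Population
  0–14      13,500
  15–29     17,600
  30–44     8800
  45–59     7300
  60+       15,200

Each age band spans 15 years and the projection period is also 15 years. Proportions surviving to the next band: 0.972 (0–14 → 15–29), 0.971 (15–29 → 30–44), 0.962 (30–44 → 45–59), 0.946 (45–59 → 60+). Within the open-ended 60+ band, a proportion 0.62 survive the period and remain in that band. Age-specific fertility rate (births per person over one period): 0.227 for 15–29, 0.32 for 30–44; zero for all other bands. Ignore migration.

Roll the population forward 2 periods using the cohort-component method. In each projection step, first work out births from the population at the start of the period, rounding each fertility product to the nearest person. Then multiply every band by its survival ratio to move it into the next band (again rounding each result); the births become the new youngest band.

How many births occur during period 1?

6811

— Period 1 —
Births: 17600 × 0.227 = 3995 ; 8800 × 0.32 = 2816 ⇒ total 6811
15–29: 13500 × 0.972 = 13122
30–44: 17600 × 0.971 = 17090
45–59: 8800 × 0.962 = 8466
60+: 7300 × 0.946 + 15200 × 0.62 = 6906 + 9424 = 16330
Population now: 0–14=6811, 15–29=13122, 30–44=17090, 45–59=8466, 60+=16330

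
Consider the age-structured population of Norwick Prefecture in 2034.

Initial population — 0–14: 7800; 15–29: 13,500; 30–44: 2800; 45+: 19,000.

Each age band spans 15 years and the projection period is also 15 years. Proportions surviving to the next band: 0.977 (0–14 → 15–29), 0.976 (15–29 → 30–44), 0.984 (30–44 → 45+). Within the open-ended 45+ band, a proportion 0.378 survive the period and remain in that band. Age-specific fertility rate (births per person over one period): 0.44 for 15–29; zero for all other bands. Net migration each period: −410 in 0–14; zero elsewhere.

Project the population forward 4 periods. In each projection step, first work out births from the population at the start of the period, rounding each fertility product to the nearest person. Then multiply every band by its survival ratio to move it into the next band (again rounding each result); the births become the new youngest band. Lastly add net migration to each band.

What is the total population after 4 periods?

Let band 1 be 0–14 through band 4 = 45+.
Period 1.
Births: 13500 * 0.44 = 5940
Band 2: 7800 * 0.977 = 7621
Band 3: 13500 * 0.976 = 13176
Band 4: 2800 * 0.984 + 19000 * 0.378 = 2755 + 7182 = 9937
Net migration: Band 1 − 410 → 5530
→ [5530, 7621, 13176, 9937]
Period 2.
Births: 7621 * 0.44 = 3353
Band 2: 5530 * 0.977 = 5403
Band 3: 7621 * 0.976 = 7438
Band 4: 13176 * 0.984 + 9937 * 0.378 = 12965 + 3756 = 16721
Net migration: Band 1 − 410 → 2943
→ [2943, 5403, 7438, 16721]
Period 3.
Births: 5403 * 0.44 = 2377
Band 2: 2943 * 0.977 = 2875
Band 3: 5403 * 0.976 = 5273
Band 4: 7438 * 0.984 + 16721 * 0.378 = 7319 + 6321 = 13640
Net migration: Band 1 − 410 → 1967
→ [1967, 2875, 5273, 13640]
Period 4.
Births: 2875 * 0.44 = 1265
Band 2: 1967 * 0.977 = 1922
Band 3: 2875 * 0.976 = 2806
Band 4: 5273 * 0.984 + 13640 * 0.378 = 5189 + 5156 = 10345
Net migration: Band 1 − 410 → 855
→ [855, 1922, 2806, 10345]
Total after period 4: 855 + 1922 + 2806 + 10345 = 15928

15928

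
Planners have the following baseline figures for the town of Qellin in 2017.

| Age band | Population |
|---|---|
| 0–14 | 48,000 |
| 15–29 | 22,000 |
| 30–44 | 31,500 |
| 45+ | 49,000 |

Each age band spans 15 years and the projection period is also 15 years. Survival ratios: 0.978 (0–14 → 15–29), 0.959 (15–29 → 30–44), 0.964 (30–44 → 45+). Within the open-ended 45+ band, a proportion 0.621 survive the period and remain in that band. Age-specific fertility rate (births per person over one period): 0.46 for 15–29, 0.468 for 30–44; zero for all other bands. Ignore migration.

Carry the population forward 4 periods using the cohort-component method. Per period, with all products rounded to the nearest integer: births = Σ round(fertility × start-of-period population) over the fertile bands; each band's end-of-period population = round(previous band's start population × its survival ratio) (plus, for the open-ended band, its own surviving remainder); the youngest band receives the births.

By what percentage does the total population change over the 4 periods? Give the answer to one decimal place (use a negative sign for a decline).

5.0

(Bands numbered youngest = 1 to oldest = 4.)
After projecting period 1:
Births: 22000 × 0.46 = 10120, 31500 × 0.468 = 14742 → 24862
Band 2: 48000 × 0.978 = 46944
Band 3: 22000 × 0.959 = 21098
Band 4: 31500 × 0.964 + 49000 × 0.621 = 30366 + 30429 = 60795
→ [24862, 46944, 21098, 60795]
After projecting period 2:
Births: 46944 × 0.46 = 21594, 21098 × 0.468 = 9874 → 31468
Band 2: 24862 × 0.978 = 24315
Band 3: 46944 × 0.959 = 45019
Band 4: 21098 × 0.964 + 60795 × 0.621 = 20338 + 37754 = 58092
→ [31468, 24315, 45019, 58092]
After projecting period 3:
Births: 24315 × 0.46 = 11185, 45019 × 0.468 = 21069 → 32254
Band 2: 31468 × 0.978 = 30776
Band 3: 24315 × 0.959 = 23318
Band 4: 45019 × 0.964 + 58092 × 0.621 = 43398 + 36075 = 79473
→ [32254, 30776, 23318, 79473]
After projecting period 4:
Births: 30776 × 0.46 = 14157, 23318 × 0.468 = 10913 → 25070
Band 2: 32254 × 0.978 = 31544
Band 3: 30776 × 0.959 = 29514
Band 4: 23318 × 0.964 + 79473 × 0.621 = 22479 + 49353 = 71832
→ [25070, 31544, 29514, 71832]
Total: 150500 → 157960; change = 7460; percentage change = 5.0%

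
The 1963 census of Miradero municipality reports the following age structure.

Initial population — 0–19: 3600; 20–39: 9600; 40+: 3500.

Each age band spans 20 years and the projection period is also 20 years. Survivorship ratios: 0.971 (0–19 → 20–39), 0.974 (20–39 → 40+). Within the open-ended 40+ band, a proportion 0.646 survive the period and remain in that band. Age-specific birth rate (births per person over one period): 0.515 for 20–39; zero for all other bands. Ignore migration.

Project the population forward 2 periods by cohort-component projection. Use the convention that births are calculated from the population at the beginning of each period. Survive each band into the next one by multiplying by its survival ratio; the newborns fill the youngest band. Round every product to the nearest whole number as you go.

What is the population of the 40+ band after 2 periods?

10906

[period 1]
Births: 9600 × 0.515 = 4944
20–39: 3600 × 0.971 = 3496
40+: 9600 × 0.974 + 3500 × 0.646 = 9350 + 2261 = 11611
Population now: 0–19=4944, 20–39=3496, 40+=11611
[period 2]
Births: 3496 × 0.515 = 1800
20–39: 4944 × 0.971 = 4801
40+: 3496 × 0.974 + 11611 × 0.646 = 3405 + 7501 = 10906
Population now: 0–19=1800, 20–39=4801, 40+=10906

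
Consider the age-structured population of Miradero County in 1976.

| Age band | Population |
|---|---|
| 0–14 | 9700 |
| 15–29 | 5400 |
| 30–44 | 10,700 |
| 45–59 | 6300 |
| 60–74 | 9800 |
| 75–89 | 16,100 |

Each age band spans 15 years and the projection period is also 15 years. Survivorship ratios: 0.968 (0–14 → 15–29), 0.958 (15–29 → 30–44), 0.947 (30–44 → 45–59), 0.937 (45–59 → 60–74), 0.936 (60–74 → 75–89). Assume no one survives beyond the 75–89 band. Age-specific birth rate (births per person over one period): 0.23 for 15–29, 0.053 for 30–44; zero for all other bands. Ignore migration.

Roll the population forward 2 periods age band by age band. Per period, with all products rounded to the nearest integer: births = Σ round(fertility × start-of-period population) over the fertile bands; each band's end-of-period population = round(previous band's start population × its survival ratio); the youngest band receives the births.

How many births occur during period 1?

1809

(Groups numbered youngest = 1 to oldest = 6.)
Period 1.
Births: 5400 × 0.23 = 1242  |  10700 × 0.053 = 567 → total 1809
Group 2: 9700 × 0.968 = 9390
Group 3: 5400 × 0.958 = 5173
Group 4: 10700 × 0.947 = 10133
Group 5: 6300 × 0.937 = 5903
Group 6: 9800 × 0.936 = 9173
→ [1809, 9390, 5173, 10133, 5903, 9173]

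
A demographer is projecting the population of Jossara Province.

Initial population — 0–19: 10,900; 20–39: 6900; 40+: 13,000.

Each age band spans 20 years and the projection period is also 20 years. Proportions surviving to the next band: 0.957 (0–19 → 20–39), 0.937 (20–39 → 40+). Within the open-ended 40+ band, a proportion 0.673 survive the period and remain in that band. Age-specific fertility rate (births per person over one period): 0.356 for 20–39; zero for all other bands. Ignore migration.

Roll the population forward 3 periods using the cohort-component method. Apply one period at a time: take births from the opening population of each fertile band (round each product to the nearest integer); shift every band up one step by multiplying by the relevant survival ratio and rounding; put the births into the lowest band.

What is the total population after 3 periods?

20061

Period 1:
Births: 6900 × 0.356 = 2456
20–39: 10900 × 0.957 = 10431
40+: 6900 × 0.937 + 13000 × 0.673 = 6465 + 8749 = 15214
Giving 2456 / 10431 / 15214.
Period 2:
Births: 10431 × 0.356 = 3713
20–39: 2456 × 0.957 = 2350
40+: 10431 × 0.937 + 15214 × 0.673 = 9774 + 10239 = 20013
Giving 3713 / 2350 / 20013.
Period 3:
Births: 2350 × 0.356 = 837
20–39: 3713 × 0.957 = 3553
40+: 2350 × 0.937 + 20013 × 0.673 = 2202 + 13469 = 15671
Giving 837 / 3553 / 15671.
Total after period 3: 837 + 3553 + 15671 = 20061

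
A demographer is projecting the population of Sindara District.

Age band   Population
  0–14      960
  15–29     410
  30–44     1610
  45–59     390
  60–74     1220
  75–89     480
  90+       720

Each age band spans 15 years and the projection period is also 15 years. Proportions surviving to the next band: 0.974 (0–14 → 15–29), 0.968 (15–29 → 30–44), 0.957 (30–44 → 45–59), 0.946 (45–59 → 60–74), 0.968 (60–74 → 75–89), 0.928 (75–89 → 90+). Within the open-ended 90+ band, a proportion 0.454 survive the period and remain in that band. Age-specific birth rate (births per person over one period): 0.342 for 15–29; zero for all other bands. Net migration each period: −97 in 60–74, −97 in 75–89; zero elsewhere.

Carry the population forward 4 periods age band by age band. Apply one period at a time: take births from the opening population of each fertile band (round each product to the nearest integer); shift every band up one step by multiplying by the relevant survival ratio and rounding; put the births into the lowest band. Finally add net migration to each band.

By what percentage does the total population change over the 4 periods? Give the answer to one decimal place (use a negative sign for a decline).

Let group 1 be 0–14 through group 7 = 90+.
Period 1.
Births: 410 × 0.342 = 140
Group 2: 960 × 0.974 = 935
Group 3: 410 × 0.968 = 397
Group 4: 1610 × 0.957 = 1541
Group 5: 390 × 0.946 = 369
Group 6: 1220 × 0.968 = 1181
Group 7: 480 × 0.928 + 720 × 0.454 = 445 + 327 = 772
Net migration: Group 5 − 97 → 272; Group 6 − 97 → 1084
Population now: 0–14=140, 15–29=935, 30–44=397, 45–59=1541, 60–74=272, 75–89=1084, 90+=772
Period 2.
Births: 935 × 0.342 = 320
Group 2: 140 × 0.974 = 136
Group 3: 935 × 0.968 = 905
Group 4: 397 × 0.957 = 380
Group 5: 1541 × 0.946 = 1458
Group 6: 272 × 0.968 = 263
Group 7: 1084 × 0.928 + 772 × 0.454 = 1006 + 350 = 1356
Net migration: Group 5 − 97 → 1361; Group 6 − 97 → 166
Population now: 0–14=320, 15–29=136, 30–44=905, 45–59=380, 60–74=1361, 75–89=166, 90+=1356
Period 3.
Births: 136 × 0.342 = 47
Group 2: 320 × 0.974 = 312
Group 3: 136 × 0.968 = 132
Group 4: 905 × 0.957 = 866
Group 5: 380 × 0.946 = 359
Group 6: 1361 × 0.968 = 1317
Group 7: 166 × 0.928 + 1356 × 0.454 = 154 + 616 = 770
Net migration: Group 5 − 97 → 262; Group 6 − 97 → 1220
Population now: 0–14=47, 15–29=312, 30–44=132, 45–59=866, 60–74=262, 75–89=1220, 90+=770
Period 4.
Births: 312 × 0.342 = 107
Group 2: 47 × 0.974 = 46
Group 3: 312 × 0.968 = 302
Group 4: 132 × 0.957 = 126
Group 5: 866 × 0.946 = 819
Group 6: 262 × 0.968 = 254
Group 7: 1220 × 0.928 + 770 × 0.454 = 1132 + 350 = 1482
Net migration: Group 5 − 97 → 722; Group 6 − 97 → 157
Population now: 0–14=107, 15–29=46, 30–44=302, 45–59=126, 60–74=722, 75–89=157, 90+=1482
Total: 5790 → 2942; change = -2848; percentage change = -49.2%

-49.2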